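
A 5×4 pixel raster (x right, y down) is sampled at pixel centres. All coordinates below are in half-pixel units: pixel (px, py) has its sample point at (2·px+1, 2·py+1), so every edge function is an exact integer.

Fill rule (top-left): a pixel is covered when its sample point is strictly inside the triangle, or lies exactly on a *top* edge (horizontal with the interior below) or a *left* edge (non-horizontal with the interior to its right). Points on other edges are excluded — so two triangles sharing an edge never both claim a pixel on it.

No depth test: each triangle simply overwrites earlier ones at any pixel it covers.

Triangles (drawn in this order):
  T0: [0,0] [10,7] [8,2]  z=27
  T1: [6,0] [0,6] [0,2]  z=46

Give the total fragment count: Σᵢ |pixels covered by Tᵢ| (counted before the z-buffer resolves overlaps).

T0:
  2·area = 36  (B↔C swapped to make it positive)
  edge (0, 0)→(8, 2): d=(8,2) right/bottom  bias=-1
  edge (8, 2)→(10, 7): d=(2,5) right/bottom  bias=-1
  edge (10, 7)→(0, 0): d=(-10,-7) top-left  bias=+0
    (1,0)@(3, 1): e=[2,23,11] → █
    (2,0)@(5, 1): e=[-2,13,25] → ·
    (1,1)@(3, 3): e=[18,27,-9] → ·
    (2,1)@(5, 3): e=[14,17,5] → █
    (3,1)@(7, 3): e=[10,7,19] → █
    (4,1)@(9, 3): e=[6,-3,33] → ·
    (2,2)@(5, 5): e=[30,21,-15] → ·
    (3,2)@(7, 5): e=[26,11,-1] → ·
    (4,2)@(9, 5): e=[22,1,13] → █
    (4,3)@(9, 7): e=[38,5,-7] → ·
  covered (4 px):
    · █ · · ·
    · · █ █ ·
    · · · · █
    · · · · ·
T1:
  2·area = 24
  edge (6, 0)→(0, 6): d=(-6,6) right/bottom  bias=-1
  edge (0, 6)→(0, 2): d=(0,-4) top-left  bias=+0
  edge (0, 2)→(6, 0): d=(6,-2) top-left  bias=+0
    (1,0)@(3, 1): e=[12,12,0] → █  [on edge]
    (2,0)@(5, 1): e=[0,20,4] → ·  [on edge]
    (0,1)@(1, 3): e=[12,4,8] → █
    (1,1)@(3, 3): e=[0,12,12] → ·  [on edge]
    (0,2)@(1, 5): e=[0,4,20] → ·  [on edge]
  covered (2 px):
    · █ · · ·
    █ · · · ·
    · · · · ·
    · · · · ·

Answer: 6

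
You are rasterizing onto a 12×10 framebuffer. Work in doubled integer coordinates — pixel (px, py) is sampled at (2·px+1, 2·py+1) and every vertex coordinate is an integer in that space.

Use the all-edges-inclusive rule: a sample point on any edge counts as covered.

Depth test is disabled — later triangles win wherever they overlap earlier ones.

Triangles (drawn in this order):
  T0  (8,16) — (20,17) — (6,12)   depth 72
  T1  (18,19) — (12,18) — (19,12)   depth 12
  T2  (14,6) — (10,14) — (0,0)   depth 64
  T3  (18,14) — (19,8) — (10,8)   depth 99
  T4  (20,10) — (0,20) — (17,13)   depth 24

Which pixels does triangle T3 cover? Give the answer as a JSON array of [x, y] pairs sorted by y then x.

T0:
  2·area = 46  (B↔C swapped to make it positive)
  edge (8, 16)→(6, 12): d=(-2,-4) inclusive
  edge (6, 12)→(20, 17): d=(14,5) inclusive
  edge (20, 17)→(8, 16): d=(-12,-1) inclusive
    (3,6)@(7, 13): e=[2,9,35] → █
    (4,6)@(9, 13): e=[10,-1,37] → ·
    (3,7)@(7, 15): e=[-2,37,11] → ·
    (4,7)@(9, 15): e=[6,27,13] → █
    (5,7)@(11, 15): e=[14,17,15] → █
    (6,7)@(13, 15): e=[22,7,17] → █
    (7,7)@(15, 15): e=[30,-3,19] → ·
    (4,8)@(9, 17): e=[2,55,-11] → ·
    (5,8)@(11, 17): e=[10,45,-9] → ·
    (6,8)@(13, 17): e=[18,35,-7] → ·
  covered (4 px):
    · · · · · · · · · · · ·
    · · · · · · · · · · · ·
    · · · · · · · · · · · ·
    · · · · · · · · · · · ·
    · · · · · · · · · · · ·
    · · · · · · · · · · · ·
    · · · █ · · · · · · · ·
    · · · · █ █ █ · · · · ·
    · · · · · · · · · · · ·
    · · · · · · · · · · · ·
T1:
  2·area = 43
  edge (18, 19)→(12, 18): d=(-6,-1) inclusive
  edge (12, 18)→(19, 12): d=(7,-6) inclusive
  edge (19, 12)→(18, 19): d=(-1,7) inclusive
    (8,7)@(17, 15): e=[23,9,11] → █
    (9,7)@(19, 15): e=[25,21,-3] → ·
    (7,8)@(15, 17): e=[9,11,23] → █
    (9,8)@(19, 17): e=[13,35,-5] → ·
    (7,9)@(15, 19): e=[-3,25,21] → ·
    (8,9)@(17, 19): e=[-1,37,7] → ·
  covered (3 px):
    · · · · · · · · · · · ·
    · · · · · · · · · · · ·
    · · · · · · · · · · · ·
    · · · · · · · · · · · ·
    · · · · · · · · · · · ·
    · · · · · · · · · · · ·
    · · · · · · · · · · · ·
    · · · · · · · · █ · · ·
    · · · · · · · █ █ · · ·
    · · · · · · · · · · · ·
T2:
  2·area = 136
  edge (14, 6)→(10, 14): d=(-4,8) inclusive
  edge (10, 14)→(0, 0): d=(-10,-14) inclusive
  edge (0, 0)→(14, 6): d=(14,6) inclusive
    (0,0)@(1, 1): e=[124,4,8] → █
    (1,0)@(3, 1): e=[108,32,-4] → ·
    (0,1)@(1, 3): e=[116,-16,36] → ·
    (1,1)@(3, 3): e=[100,12,24] → █
    (2,1)@(5, 3): e=[84,40,12] → █
    (3,1)@(7, 3): e=[68,68,0] → █  [on edge]
    (4,1)@(9, 3): e=[52,96,-12] → ·
    (1,2)@(3, 5): e=[92,-8,52] → ·
    (2,2)@(5, 5): e=[76,20,40] → █
    (4,2)@(9, 5): e=[44,76,16] → █
    (5,2)@(11, 5): e=[28,104,4] → █
    (6,2)@(13, 5): e=[12,132,-8] → ·
    (2,3)@(5, 7): e=[68,0,68] → █  [on edge]
    (10,4)@(21, 9): e=[-68,204,0] → ·  [on edge]
  covered (18 px):
    █ · · · · · · · · · · ·
    · █ █ █ · · · · · · · ·
    · · █ █ █ █ · · · · · ·
    · · █ █ █ █ █ · · · · ·
    · · · █ █ █ · · · · · ·
    · · · · █ █ · · · · · ·
    · · · · · · · · · · · ·
    · · · · · · · · · · · ·
    · · · · · · · · · · · ·
    · · · · · · · · · · · ·
T3:
  2·area = 54  (B↔C swapped to make it positive)
  edge (18, 14)→(10, 8): d=(-8,-6) inclusive
  edge (10, 8)→(19, 8): d=(9,0) inclusive
  edge (19, 8)→(18, 14): d=(-1,6) inclusive
    (6,4)@(13, 9): e=[10,9,35] → █
    (7,4)@(15, 9): e=[22,9,23] → █
    (8,4)@(17, 9): e=[34,9,11] → █
    (9,4)@(19, 9): e=[46,9,-1] → ·
    (6,5)@(13, 11): e=[-6,27,33] → ·
    (7,5)@(15, 11): e=[6,27,21] → █
    (9,5)@(19, 11): e=[30,27,-3] → ·
    (7,6)@(15, 13): e=[-10,45,19] → ·
    (8,6)@(17, 13): e=[2,45,7] → █
    (9,6)@(19, 13): e=[14,45,-5] → ·
    (8,7)@(17, 15): e=[-14,63,5] → ·
  covered (6 px):
    · · · · · · · · · · · ·
    · · · · · · · · · · · ·
    · · · · · · · · · · · ·
    · · · · · · · · · · · ·
    · · · · · · █ █ █ · · ·
    · · · · · · · █ █ · · ·
    · · · · · · · · █ · · ·
    · · · · · · · · · · · ·
    · · · · · · · · · · · ·
    · · · · · · · · · · · ·
T4:
  2·area = 30  (B↔C swapped to make it positive)
  edge (20, 10)→(17, 13): d=(-3,3) inclusive
  edge (17, 13)→(0, 20): d=(-17,7) inclusive
  edge (0, 20)→(20, 10): d=(20,-10) inclusive
    (11,3)@(23, 7): e=[0,60,-30] → ·  [on edge]
    (10,4)@(21, 9): e=[0,40,-10] → ·  [on edge]
    (9,5)@(19, 11): e=[0,20,10] → █  [on edge]
    (10,5)@(21, 11): e=[-6,6,30] → ·
    (7,6)@(15, 13): e=[6,14,10] → █
    (8,6)@(17, 13): e=[0,0,30] → █  [on edge]
    (9,6)@(19, 13): e=[-6,-14,50] → ·
    (5,7)@(11, 15): e=[12,8,10] → █
    (6,7)@(13, 15): e=[6,-6,30] → ·
    (7,7)@(15, 15): e=[0,-20,50] → ·  [on edge]
    (8,7)@(17, 15): e=[-6,-34,70] → ·
    (3,8)@(7, 17): e=[18,2,10] → █
    (6,8)@(13, 17): e=[0,-40,70] → ·  [on edge]
    (5,9)@(11, 19): e=[0,-60,90] → ·  [on edge]
  covered (5 px):
    · · · · · · · · · · · ·
    · · · · · · · · · · · ·
    · · · · · · · · · · · ·
    · · · · · · · · · · · ·
    · · · · · · · · · · · ·
    · · · · · · · · · █ · ·
    · · · · · · · █ █ · · ·
    · · · · · █ · · · · · ·
    · · · █ · · · · · · · ·
    · · · · · · · · · · · ·

Result: [[6,4],[7,4],[8,4],[7,5],[8,5],[8,6]]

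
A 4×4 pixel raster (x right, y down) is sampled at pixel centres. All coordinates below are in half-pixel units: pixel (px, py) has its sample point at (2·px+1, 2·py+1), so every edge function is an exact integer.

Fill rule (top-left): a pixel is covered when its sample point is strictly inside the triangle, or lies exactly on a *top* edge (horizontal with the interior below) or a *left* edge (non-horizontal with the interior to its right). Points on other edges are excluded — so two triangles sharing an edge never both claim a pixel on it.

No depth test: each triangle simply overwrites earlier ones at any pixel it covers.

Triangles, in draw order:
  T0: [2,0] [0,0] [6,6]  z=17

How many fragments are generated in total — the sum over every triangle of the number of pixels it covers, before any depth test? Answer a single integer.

T0:
  2·area = 12  (B↔C swapped to make it positive)
  edge (2, 0)→(6, 6): d=(4,6) right/bottom  bias=-1
  edge (6, 6)→(0, 0): d=(-6,-6) top-left  bias=+0
  edge (0, 0)→(2, 0): d=(2,0) top-left  bias=+0
    (0,0)@(1, 1): e=[10,0,2] → X  [on edge]
    (1,0)@(3, 1): e=[-2,12,2] → .
    (0,1)@(1, 3): e=[18,-12,6] → .
    (1,1)@(3, 3): e=[6,0,6] → X  [on edge]
    (2,1)@(5, 3): e=[-6,12,6] → .
    (1,2)@(3, 5): e=[14,-12,10] → .
    (2,2)@(5, 5): e=[2,0,10] → X  [on edge]
    (3,2)@(7, 5): e=[-10,12,10] → .
    (2,3)@(5, 7): e=[10,-12,14] → .
    (3,3)@(7, 7): e=[-2,0,14] → .  [on edge]
  covered (3 px):
    X . . .
    . X . .
    . . X .
    . . . .

Result: 3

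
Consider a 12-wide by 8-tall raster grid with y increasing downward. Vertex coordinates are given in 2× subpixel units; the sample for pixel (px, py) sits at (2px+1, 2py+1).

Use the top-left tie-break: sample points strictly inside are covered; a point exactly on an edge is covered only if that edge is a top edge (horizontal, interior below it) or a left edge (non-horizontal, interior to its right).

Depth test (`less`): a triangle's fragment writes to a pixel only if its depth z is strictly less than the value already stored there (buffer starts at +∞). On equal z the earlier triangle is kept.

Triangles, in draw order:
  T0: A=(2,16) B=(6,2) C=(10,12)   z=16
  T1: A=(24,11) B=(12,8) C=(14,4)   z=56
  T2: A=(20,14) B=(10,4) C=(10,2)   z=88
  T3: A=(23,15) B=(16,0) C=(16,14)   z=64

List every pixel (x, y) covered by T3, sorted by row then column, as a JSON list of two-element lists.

T0:
  2·area = 96
  edge (2, 16)→(6, 2): d=(4,-14) top-left  bias=+0
  edge (6, 2)→(10, 12): d=(4,10) right/bottom  bias=-1
  edge (10, 12)→(2, 16): d=(-8,4) right/bottom  bias=-1
    (3,2)@(7, 5): e=[26,2,68] → █
    (4,2)@(9, 5): e=[54,-18,60] → ·
    (2,3)@(5, 7): e=[6,30,60] → █
    (4,3)@(9, 7): e=[62,-10,44] → ·
    (2,4)@(5, 9): e=[14,38,44] → █
    (4,4)@(9, 9): e=[70,-2,28] → ·
    (2,5)@(5, 11): e=[22,46,28] → █
    (4,5)@(9, 11): e=[78,6,12] → █
    (5,5)@(11, 11): e=[106,-14,4] → ·
    (1,6)@(3, 13): e=[2,74,20] → █
    (4,6)@(9, 13): e=[86,14,-4] → ·
    (1,7)@(3, 15): e=[10,82,4] → █
  covered (12 px):
    · · · · · · · · · · · ·
    · · · · · · · · · · · ·
    · · · █ · · · · · · · ·
    · · █ █ · · · · · · · ·
    · · █ █ · · · · · · · ·
    · · █ █ █ · · · · · · ·
    · █ █ █ · · · · · · · ·
    · █ · · · · · · · · · ·
T1:
  2·area = 54
  edge (24, 11)→(12, 8): d=(-12,-3) top-left  bias=+0
  edge (12, 8)→(14, 4): d=(2,-4) top-left  bias=+0
  edge (14, 4)→(24, 11): d=(10,7) right/bottom  bias=-1
    (7,2)@(15, 5): e=[45,6,3] → █
    (8,2)@(17, 5): e=[51,14,-11] → ·
    (6,3)@(13, 7): e=[15,2,37] → █
    (8,3)@(17, 7): e=[27,18,9] → █
    (9,3)@(19, 7): e=[33,26,-5] → ·
    (6,4)@(13, 9): e=[-9,6,57] → ·
    (7,4)@(15, 9): e=[-3,14,43] → ·
    (8,4)@(17, 9): e=[3,22,29] → █
    (9,4)@(19, 9): e=[9,30,15] → █
    (10,4)@(21, 9): e=[15,38,1] → █
    (11,4)@(23, 9): e=[21,46,-13] → ·
    (8,5)@(17, 11): e=[-21,26,49] → ·
  covered (7 px):
    · · · · · · · · · · · ·
    · · · · · · · · · · · ·
    · · · · · · · █ · · · ·
    · · · · · · █ █ █ · · ·
    · · · · · · · · █ █ █ ·
    · · · · · · · · · · · ·
    · · · · · · · · · · · ·
    · · · · · · · · · · · ·
T2:
  2·area = 20
  edge (20, 14)→(10, 4): d=(-10,-10) top-left  bias=+0
  edge (10, 4)→(10, 2): d=(0,-2) top-left  bias=+0
  edge (10, 2)→(20, 14): d=(10,12) right/bottom  bias=-1
    (3,0)@(7, 1): e=[0,-6,26] → ·  [on edge]
    (4,1)@(9, 3): e=[0,-2,22] → ·  [on edge]
    (5,2)@(11, 5): e=[0,2,18] → █  [on edge]
    (6,2)@(13, 5): e=[20,6,-6] → ·
    (5,3)@(11, 7): e=[-20,2,38] → ·
    (6,3)@(13, 7): e=[0,6,14] → █  [on edge]
    (7,3)@(15, 7): e=[20,10,-10] → ·
    (6,4)@(13, 9): e=[-20,6,34] → ·
    (7,4)@(15, 9): e=[0,10,10] → █  [on edge]
    (8,4)@(17, 9): e=[20,14,-14] → ·
    (7,5)@(15, 11): e=[-20,10,30] → ·
    (8,5)@(17, 11): e=[0,14,6] → █  [on edge]
    (9,6)@(19, 13): e=[0,18,2] → █  [on edge]
    (10,7)@(21, 15): e=[0,22,-2] → ·  [on edge]
  covered (5 px):
    · · · · · · · · · · · ·
    · · · · · · · · · · · ·
    · · · · · █ · · · · · ·
    · · · · · · █ · · · · ·
    · · · · · · · █ · · · ·
    · · · · · · · · █ · · ·
    · · · · · · · · · █ · ·
    · · · · · · · · · · · ·
T3:
  2·area = 98  (B↔C swapped to make it positive)
  edge (23, 15)→(16, 14): d=(-7,-1) top-left  bias=+0
  edge (16, 14)→(16, 0): d=(0,-14) top-left  bias=+0
  edge (16, 0)→(23, 15): d=(7,15) right/bottom  bias=-1
    (8,1)@(17, 3): e=[78,14,6] → █
    (9,1)@(19, 3): e=[80,42,-24] → ·
    (8,2)@(17, 5): e=[64,14,20] → █
    (9,2)@(19, 5): e=[66,42,-10] → ·
    (8,3)@(17, 7): e=[50,14,34] → █
    (9,3)@(19, 7): e=[52,42,4] → █
    (10,3)@(21, 7): e=[54,70,-26] → ·
    (8,4)@(17, 9): e=[36,14,48] → █
    (10,4)@(21, 9): e=[40,70,-12] → ·
    (8,5)@(17, 11): e=[22,14,62] → █
    (10,5)@(21, 11): e=[26,70,2] → █
    (11,5)@(23, 11): e=[28,98,-28] → ·
    (4,6)@(9, 13): e=[0,-98,196] → ·  [on edge]
    (11,7)@(23, 15): e=[0,98,0] → ·  [on edge]
  covered (12 px):
    · · · · · · · · · · · ·
    · · · · · · · · █ · · ·
    · · · · · · · · █ · · ·
    · · · · · · · · █ █ · ·
    · · · · · · · · █ █ · ·
    · · · · · · · · █ █ █ ·
    · · · · · · · · █ █ █ ·
    · · · · · · · · · · · ·

Result: [[8,1],[8,2],[8,3],[9,3],[8,4],[9,4],[8,5],[9,5],[10,5],[8,6],[9,6],[10,6]]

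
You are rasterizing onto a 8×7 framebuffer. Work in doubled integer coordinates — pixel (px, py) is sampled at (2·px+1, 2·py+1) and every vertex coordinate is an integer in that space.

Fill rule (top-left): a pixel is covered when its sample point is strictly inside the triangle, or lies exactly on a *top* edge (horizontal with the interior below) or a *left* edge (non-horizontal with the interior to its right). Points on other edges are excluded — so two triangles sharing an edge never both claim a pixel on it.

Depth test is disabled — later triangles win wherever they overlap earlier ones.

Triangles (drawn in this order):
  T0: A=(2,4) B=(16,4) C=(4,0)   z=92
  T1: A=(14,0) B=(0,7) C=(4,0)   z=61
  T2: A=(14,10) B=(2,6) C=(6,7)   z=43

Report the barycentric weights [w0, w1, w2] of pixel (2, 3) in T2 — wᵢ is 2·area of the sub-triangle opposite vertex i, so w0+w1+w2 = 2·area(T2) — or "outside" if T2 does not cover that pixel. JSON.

T0:
  2·area = 56  (B↔C swapped to make it positive)
  edge (2, 4)→(4, 0): d=(2,-4) top-left  bias=+0
  edge (4, 0)→(16, 4): d=(12,4) right/bottom  bias=-1
  edge (16, 4)→(2, 4): d=(-14,0) right/bottom  bias=-1
    (2,0)@(5, 1): e=[6,8,42] → █
    (3,0)@(7, 1): e=[14,0,42] → ·  [on edge]
    (1,1)@(3, 3): e=[2,40,14] → █
    (3,1)@(7, 3): e=[18,24,14] → █
    (4,1)@(9, 3): e=[26,16,14] → █
    (5,1)@(11, 3): e=[34,8,14] → █
    (6,1)@(13, 3): e=[42,0,14] → ·  [on edge]
    (1,2)@(3, 5): e=[6,64,-14] → ·
    (2,2)@(5, 5): e=[14,56,-14] → ·
    (3,2)@(7, 5): e=[22,48,-14] → ·
    (4,2)@(9, 5): e=[30,40,-14] → ·
    (5,2)@(11, 5): e=[38,32,-14] → ·
  covered (6 px):
    · · █ · · · · ·
    · █ █ █ █ █ · ·
    · · · · · · · ·
    · · · · · · · ·
    · · · · · · · ·
    · · · · · · · ·
    · · · · · · · ·
T1:
  2·area = 70
  edge (14, 0)→(0, 7): d=(-14,7) right/bottom  bias=-1
  edge (0, 7)→(4, 0): d=(4,-7) top-left  bias=+0
  edge (4, 0)→(14, 0): d=(10,0) top-left  bias=+0
    (2,0)@(5, 1): e=[49,11,10] → █
    (3,0)@(7, 1): e=[35,25,10] → █
    (4,0)@(9, 1): e=[21,39,10] → █
    (5,0)@(11, 1): e=[7,53,10] → █
    (6,0)@(13, 1): e=[-7,67,10] → ·
    (1,1)@(3, 3): e=[35,5,30] → █
    (4,1)@(9, 3): e=[-7,47,30] → ·
    (5,1)@(11, 3): e=[-21,61,30] → ·
    (1,2)@(3, 5): e=[7,13,50] → █
    (2,2)@(5, 5): e=[-7,27,50] → ·
    (3,2)@(7, 5): e=[-21,41,50] → ·
    (1,3)@(3, 7): e=[-21,21,70] → ·
  covered (8 px):
    · · █ █ █ █ · ·
    · █ █ █ · · · ·
    · █ · · · · · ·
    · · · · · · · ·
    · · · · · · · ·
    · · · · · · · ·
    · · · · · · · ·
T2:
  2·area = 4
  edge (14, 10)→(2, 6): d=(-12,-4) top-left  bias=+0
  edge (2, 6)→(6, 7): d=(4,1) right/bottom  bias=-1
  edge (6, 7)→(14, 10): d=(8,3) right/bottom  bias=-1
    (2,3)@(5, 7): e=[0,1,3] → █  [on edge]
    (3,3)@(7, 7): e=[8,-1,-3] → ·
    (2,4)@(5, 9): e=[-24,9,19] → ·
    (5,4)@(11, 9): e=[0,3,1] → █  [on edge]
    (6,4)@(13, 9): e=[8,1,-5] → ·
    (5,5)@(11, 11): e=[-24,11,17] → ·
  covered (2 px):
    · · · · · · · ·
    · · · · · · · ·
    · · · · · · · ·
    · · █ · · · · ·
    · · · · · █ · ·
    · · · · · · · ·
    · · · · · · · ·

Result: [1,3,0]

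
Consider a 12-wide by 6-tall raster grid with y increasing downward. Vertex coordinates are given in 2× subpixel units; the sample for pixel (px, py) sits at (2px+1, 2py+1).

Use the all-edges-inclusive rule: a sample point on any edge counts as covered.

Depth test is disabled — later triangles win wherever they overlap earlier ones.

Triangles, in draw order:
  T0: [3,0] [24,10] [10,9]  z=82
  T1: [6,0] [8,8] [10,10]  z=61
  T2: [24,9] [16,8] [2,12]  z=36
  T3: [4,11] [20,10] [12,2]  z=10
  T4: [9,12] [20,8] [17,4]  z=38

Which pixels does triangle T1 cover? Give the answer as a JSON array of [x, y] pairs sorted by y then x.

T0:
  2·area = 119
  edge (3, 0)→(24, 10): d=(21,10) inclusive
  edge (24, 10)→(10, 9): d=(-14,-1) inclusive
  edge (10, 9)→(3, 0): d=(-7,-9) inclusive
    (2,0)@(5, 1): e=[1,107,11] → #
    (3,0)@(7, 1): e=[-19,109,29] → ·
    (2,1)@(5, 3): e=[43,79,-3] → ·
    (3,1)@(7, 3): e=[23,81,15] → #
    (4,1)@(9, 3): e=[3,83,33] → #
    (5,1)@(11, 3): e=[-17,85,51] → ·
    (3,2)@(7, 5): e=[65,53,1] → #
    (5,2)@(11, 5): e=[25,57,37] → #
    (6,2)@(13, 5): e=[5,59,55] → #
    (7,2)@(15, 5): e=[-15,61,73] → ·
    (3,3)@(7, 7): e=[107,25,-13] → ·
    (4,3)@(9, 7): e=[87,27,5] → #
  covered (18 px):
    · · # · · · · · · · · ·
    · · · # # · · · · · · ·
    · · · # # # # · · · · ·
    · · · · # # # # # · · ·
    · · · · · # # # # # # ·
    · · · · · · · · · · · ·
T1:
  2·area = 12  (B↔C swapped to make it positive)
  edge (6, 0)→(10, 10): d=(4,10) inclusive
  edge (10, 10)→(8, 8): d=(-2,-2) inclusive
  edge (8, 8)→(6, 0): d=(-2,-8) inclusive
    (0,0)@(1, 1): e=[54,0,-42] → ·  [on edge]
    (1,1)@(3, 3): e=[42,0,-30] → ·  [on edge]
    (3,1)@(7, 3): e=[2,8,2] → #
    (4,1)@(9, 3): e=[-18,12,18] → ·
    (2,2)@(5, 5): e=[30,0,-18] → ·  [on edge]
    (3,2)@(7, 5): e=[10,4,-2] → ·
    (3,3)@(7, 7): e=[18,0,-6] → ·  [on edge]
    (4,4)@(9, 9): e=[6,0,6] → #  [on edge]
    (5,4)@(11, 9): e=[-14,4,22] → ·
    (4,5)@(9, 11): e=[14,-4,2] → ·
    (5,5)@(11, 11): e=[-6,0,18] → ·  [on edge]
  covered (2 px):
    · · · · · · · · · · · ·
    · · · # · · · · · · · ·
    · · · · · · · · · · · ·
    · · · · · · · · · · · ·
    · · · · # · · · · · · ·
    · · · · · · · · · · · ·
T2:
  2·area = 46  (B↔C swapped to make it positive)
  edge (24, 9)→(2, 12): d=(-22,3) inclusive
  edge (2, 12)→(16, 8): d=(14,-4) inclusive
  edge (16, 8)→(24, 9): d=(8,1) inclusive
    (6,4)@(13, 9): e=[33,2,11] → #
    (7,4)@(15, 9): e=[27,10,9] → #
    (8,4)@(17, 9): e=[21,18,7] → #
    (9,4)@(19, 9): e=[15,26,5] → #
    (10,4)@(21, 9): e=[9,34,3] → #
    (11,4)@(23, 9): e=[3,42,1] → #
    (3,5)@(7, 11): e=[7,6,33] → #
    (4,5)@(9, 11): e=[1,14,31] → #
    (5,5)@(11, 11): e=[-5,22,29] → ·
    (6,5)@(13, 11): e=[-11,30,27] → ·
    (7,5)@(15, 11): e=[-17,38,25] → ·
    (8,5)@(17, 11): e=[-23,46,23] → ·
  covered (8 px):
    · · · · · · · · · · · ·
    · · · · · · · · · · · ·
    · · · · · · · · · · · ·
    · · · · · · · · · · · ·
    · · · · · · # # # # # #
    · · · # # · · · · · · ·
T3:
  2·area = 136  (B↔C swapped to make it positive)
  edge (4, 11)→(12, 2): d=(8,-9) inclusive
  edge (12, 2)→(20, 10): d=(8,8) inclusive
  edge (20, 10)→(4, 11): d=(-16,1) inclusive
    (5,0)@(11, 1): e=[-17,0,153] → ·  [on edge]
    (6,1)@(13, 3): e=[17,0,119] → #  [on edge]
    (7,1)@(15, 3): e=[35,-16,117] → ·
    (5,2)@(11, 5): e=[15,32,89] → #
    (7,2)@(15, 5): e=[51,0,85] → #  [on edge]
    (8,2)@(17, 5): e=[69,-16,83] → ·
    (4,3)@(9, 7): e=[13,64,59] → #
    (8,3)@(17, 7): e=[85,0,51] → #  [on edge]
    (9,3)@(19, 7): e=[103,-16,49] → ·
    (3,4)@(7, 9): e=[11,96,29] → #
    (9,4)@(19, 9): e=[119,0,17] → #  [on edge]
    (10,4)@(21, 9): e=[137,-16,15] → ·
    (10,5)@(21, 11): e=[153,0,-17] → ·  [on edge]
  covered (16 px):
    · · · · · · · · · · · ·
    · · · · · · # · · · · ·
    · · · · · # # # · · · ·
    · · · · # # # # # · · ·
    · · · # # # # # # # · ·
    · · · · · · · · · · · ·
T4:
  2·area = 56  (B↔C swapped to make it positive)
  edge (9, 12)→(17, 4): d=(8,-8) inclusive
  edge (17, 4)→(20, 8): d=(3,4) inclusive
  edge (20, 8)→(9, 12): d=(-11,4) inclusive
    (8,2)@(17, 5): e=[8,3,45] → #
    (9,2)@(19, 5): e=[24,-5,37] → ·
    (7,3)@(15, 7): e=[8,17,31] → #
    (9,3)@(19, 7): e=[40,1,15] → #
    (10,3)@(21, 7): e=[56,-7,7] → ·
    (6,4)@(13, 9): e=[8,31,17] → #
    (9,4)@(19, 9): e=[56,7,-7] → ·
    (5,5)@(11, 11): e=[8,45,3] → #
    (6,5)@(13, 11): e=[24,37,-5] → ·
    (7,5)@(15, 11): e=[40,29,-13] → ·
    (8,5)@(17, 11): e=[56,21,-21] → ·
  covered (8 px):
    · · · · · · · · · · · ·
    · · · · · · · · · · · ·
    · · · · · · · · # · · ·
    · · · · · · · # # # · ·
    · · · · · · # # # · · ·
    · · · · · # · · · · · ·

Result: [[3,1],[4,4]]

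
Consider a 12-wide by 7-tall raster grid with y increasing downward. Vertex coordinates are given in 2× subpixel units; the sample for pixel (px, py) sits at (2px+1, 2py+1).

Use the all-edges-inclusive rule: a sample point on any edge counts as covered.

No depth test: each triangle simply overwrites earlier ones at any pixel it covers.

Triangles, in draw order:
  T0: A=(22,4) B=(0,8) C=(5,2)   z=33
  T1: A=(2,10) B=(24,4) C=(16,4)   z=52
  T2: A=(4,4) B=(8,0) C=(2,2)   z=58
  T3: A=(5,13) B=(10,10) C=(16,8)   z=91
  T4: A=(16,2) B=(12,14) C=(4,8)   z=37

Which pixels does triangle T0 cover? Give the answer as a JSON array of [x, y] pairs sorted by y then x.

T0:
  2·area = 112
  edge (22, 4)→(0, 8): d=(-22,4) inclusive
  edge (0, 8)→(5, 2): d=(5,-6) inclusive
  edge (5, 2)→(22, 4): d=(17,2) inclusive
    (2,1)@(5, 3): e=[90,5,17] → #
    (3,1)@(7, 3): e=[82,17,13] → #
    (4,1)@(9, 3): e=[74,29,9] → #
    (5,1)@(11, 3): e=[66,41,5] → #
    (6,1)@(13, 3): e=[58,53,1] → #
    (7,1)@(15, 3): e=[50,65,-3] → ·
    (1,2)@(3, 5): e=[54,3,55] → #
    (7,2)@(15, 5): e=[6,75,31] → #
    (8,2)@(17, 5): e=[-2,87,27] → ·
    (0,3)@(1, 7): e=[18,1,93] → #
    (3,3)@(7, 7): e=[-6,37,81] → ·
    (4,3)@(9, 7): e=[-14,49,77] → ·
  covered (15 px):
    · · · · · · · · · · · ·
    · · # # # # # · · · · ·
    · # # # # # # # · · · ·
    # # # · · · · · · · · ·
    · · · · · · · · · · · ·
    · · · · · · · · · · · ·
    · · · · · · · · · · · ·
T1:
  2·area = 48  (B↔C swapped to make it positive)
  edge (2, 10)→(16, 4): d=(14,-6) inclusive
  edge (16, 4)→(24, 4): d=(8,0) inclusive
  edge (24, 4)→(2, 10): d=(-22,6) inclusive
    (11,0)@(23, 1): e=[0,-24,72] → ·  [on edge]
    (7,2)@(15, 5): e=[8,8,32] → #
    (8,2)@(17, 5): e=[20,8,20] → #
    (9,2)@(19, 5): e=[32,8,8] → #
    (10,2)@(21, 5): e=[44,8,-4] → ·
    (4,3)@(9, 7): e=[0,24,24] → #  [on edge]
    (5,3)@(11, 7): e=[12,24,12] → #
    (6,3)@(13, 7): e=[24,24,0] → #  [on edge]
    (7,3)@(15, 7): e=[36,24,-12] → ·
    (8,3)@(17, 7): e=[48,24,-24] → ·
    (9,3)@(19, 7): e=[60,24,-36] → ·
    (2,4)@(5, 9): e=[4,40,4] → #
  covered (7 px):
    · · · · · · · · · · · ·
    · · · · · · · · · · · ·
    · · · · · · · # # # · ·
    · · · · # # # · · · · ·
    · · # · · · · · · · · ·
    · · · · · · · · · · · ·
    · · · · · · · · · · · ·
T2:
  2·area = 16  (B↔C swapped to make it positive)
  edge (4, 4)→(2, 2): d=(-2,-2) inclusive
  edge (2, 2)→(8, 0): d=(6,-2) inclusive
  edge (8, 0)→(4, 4): d=(-4,4) inclusive
    (0,0)@(1, 1): e=[0,-8,24] → ·  [on edge]
    (2,0)@(5, 1): e=[8,0,8] → #  [on edge]
    (3,0)@(7, 1): e=[12,4,0] → #  [on edge]
    (4,0)@(9, 1): e=[16,8,-8] → ·
    (1,1)@(3, 3): e=[0,8,8] → #  [on edge]
    (2,1)@(5, 3): e=[4,12,0] → #  [on edge]
    (3,1)@(7, 3): e=[8,16,-8] → ·
    (1,2)@(3, 5): e=[-4,20,0] → ·  [on edge]
    (2,2)@(5, 5): e=[0,24,-8] → ·  [on edge]
    (0,3)@(1, 7): e=[-12,28,0] → ·  [on edge]
    (3,3)@(7, 7): e=[0,40,-24] → ·  [on edge]
    (4,4)@(9, 9): e=[0,56,-40] → ·  [on edge]
    (5,5)@(11, 11): e=[0,72,-56] → ·  [on edge]
    (6,6)@(13, 13): e=[0,88,-72] → ·  [on edge]
  covered (4 px):
    · · # # · · · · · · · ·
    · # # · · · · · · · · ·
    · · · · · · · · · · · ·
    · · · · · · · · · · · ·
    · · · · · · · · · · · ·
    · · · · · · · · · · · ·
    · · · · · · · · · · · ·
T3:
  2·area = 8
  edge (5, 13)→(10, 10): d=(5,-3) inclusive
  edge (10, 10)→(16, 8): d=(6,-2) inclusive
  edge (16, 8)→(5, 13): d=(-11,5) inclusive
    (7,3)@(15, 7): e=[0,-8,16] → ·  [on edge]
    (9,3)@(19, 7): e=[12,0,-4] → ·  [on edge]
    (6,4)@(13, 9): e=[4,0,4] → #  [on edge]
    (7,4)@(15, 9): e=[10,4,-6] → ·
    (3,5)@(7, 11): e=[-4,0,12] → ·  [on edge]
    (4,5)@(9, 11): e=[2,4,2] → #
    (5,5)@(11, 11): e=[8,8,-8] → ·
    (6,5)@(13, 11): e=[14,12,-18] → ·
    (0,6)@(1, 13): e=[-12,0,20] → ·  [on edge]
    (2,6)@(5, 13): e=[0,8,0] → #  [on edge]
    (3,6)@(7, 13): e=[6,12,-10] → ·
    (4,6)@(9, 13): e=[12,16,-20] → ·
  covered (3 px):
    · · · · · · · · · · · ·
    · · · · · · · · · · · ·
    · · · · · · · · · · · ·
    · · · · · · · · · · · ·
    · · · · · · # · · · · ·
    · · · · # · · · · · · ·
    · · # · · · · · · · · ·
T4:
  2·area = 120
  edge (16, 2)→(12, 14): d=(-4,12) inclusive
  edge (12, 14)→(4, 8): d=(-8,-6) inclusive
  edge (4, 8)→(16, 2): d=(12,-6) inclusive
    (7,1)@(15, 3): e=[8,106,6] → #
    (8,1)@(17, 3): e=[-16,118,18] → ·
    (5,2)@(11, 5): e=[48,66,6] → #
    (6,2)@(13, 5): e=[24,78,18] → #
    (7,2)@(15, 5): e=[0,90,30] → #  [on edge]
    (8,2)@(17, 5): e=[-24,102,42] → ·
    (3,3)@(7, 7): e=[88,26,6] → #
    (4,3)@(9, 7): e=[64,38,18] → #
    (7,3)@(15, 7): e=[-8,74,54] → ·
    (3,4)@(7, 9): e=[80,10,30] → #
    (7,4)@(15, 9): e=[-16,58,78] → ·
    (3,5)@(7, 11): e=[72,-6,54] → ·
    (6,5)@(13, 11): e=[0,30,90] → #  [on edge]
  covered (16 px):
    · · · · · · · · · · · ·
    · · · · · · · # · · · ·
    · · · · · # # # · · · ·
    · · · # # # # · · · · ·
    · · · # # # # · · · · ·
    · · · · # # # · · · · ·
    · · · · · # · · · · · ·

Answer: [[2,1],[3,1],[4,1],[5,1],[6,1],[1,2],[2,2],[3,2],[4,2],[5,2],[6,2],[7,2],[0,3],[1,3],[2,3]]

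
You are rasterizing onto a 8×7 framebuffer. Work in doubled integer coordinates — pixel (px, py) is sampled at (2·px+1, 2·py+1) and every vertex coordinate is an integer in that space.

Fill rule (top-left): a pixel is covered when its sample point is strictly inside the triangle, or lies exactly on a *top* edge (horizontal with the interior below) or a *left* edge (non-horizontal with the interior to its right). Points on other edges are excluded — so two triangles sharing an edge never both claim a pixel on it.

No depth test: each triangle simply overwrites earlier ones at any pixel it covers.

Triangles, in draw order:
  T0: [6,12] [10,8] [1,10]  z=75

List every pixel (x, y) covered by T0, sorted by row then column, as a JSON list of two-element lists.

T0:
  2·area = 28  (B↔C swapped to make it positive)
  edge (6, 12)→(1, 10): d=(-5,-2) top-left  bias=+0
  edge (1, 10)→(10, 8): d=(9,-2) top-left  bias=+0
  edge (10, 8)→(6, 12): d=(-4,4) right/bottom  bias=-1
    (7,1)@(15, 3): e=[63,-35,0] → .  [on edge]
    (6,2)@(13, 5): e=[49,-21,0] → .  [on edge]
    (5,3)@(11, 7): e=[35,-7,0] → .  [on edge]
    (3,4)@(7, 9): e=[17,3,8] → X
    (4,4)@(9, 9): e=[21,7,0] → .  [on edge]
    (2,5)@(5, 11): e=[3,17,8] → X
    (3,5)@(7, 11): e=[7,21,0] → .  [on edge]
    (2,6)@(5, 13): e=[-7,35,0] → .  [on edge]
  covered (2 px):
    . . . . . . . .
    . . . . . . . .
    . . . . . . . .
    . . . . . . . .
    . . . X . . . .
    . . X . . . . .
    . . . . . . . .

Final: [[3,4],[2,5]]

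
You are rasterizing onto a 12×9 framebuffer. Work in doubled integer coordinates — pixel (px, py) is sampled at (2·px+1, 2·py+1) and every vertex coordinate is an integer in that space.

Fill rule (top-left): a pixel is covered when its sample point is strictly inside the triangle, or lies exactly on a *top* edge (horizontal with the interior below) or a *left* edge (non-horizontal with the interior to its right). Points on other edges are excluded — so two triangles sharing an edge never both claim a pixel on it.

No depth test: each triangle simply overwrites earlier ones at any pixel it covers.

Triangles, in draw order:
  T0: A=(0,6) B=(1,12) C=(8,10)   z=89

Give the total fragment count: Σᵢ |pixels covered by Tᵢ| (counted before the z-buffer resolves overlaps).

T0:
  2·area = 44  (B↔C swapped to make it positive)
  edge (0, 6)→(8, 10): d=(8,4) right/bottom  bias=-1
  edge (8, 10)→(1, 12): d=(-7,2) right/bottom  bias=-1
  edge (1, 12)→(0, 6): d=(-1,-6) top-left  bias=+0
    (0,3)@(1, 7): e=[4,35,5] → #
    (1,3)@(3, 7): e=[-4,31,17] → ·
    (0,4)@(1, 9): e=[20,21,3] → #
    (1,4)@(3, 9): e=[12,17,15] → #
    (2,4)@(5, 9): e=[4,13,27] → #
    (3,4)@(7, 9): e=[-4,9,39] → ·
    (0,5)@(1, 11): e=[36,7,1] → #
    (2,5)@(5, 11): e=[20,-1,25] → ·
    (0,6)@(1, 13): e=[52,-7,-1] → ·
    (1,6)@(3, 13): e=[44,-11,11] → ·
  covered (6 px):
    · · · · · · · · · · · ·
    · · · · · · · · · · · ·
    · · · · · · · · · · · ·
    # · · · · · · · · · · ·
    # # # · · · · · · · · ·
    # # · · · · · · · · · ·
    · · · · · · · · · · · ·
    · · · · · · · · · · · ·
    · · · · · · · · · · · ·

Result: 6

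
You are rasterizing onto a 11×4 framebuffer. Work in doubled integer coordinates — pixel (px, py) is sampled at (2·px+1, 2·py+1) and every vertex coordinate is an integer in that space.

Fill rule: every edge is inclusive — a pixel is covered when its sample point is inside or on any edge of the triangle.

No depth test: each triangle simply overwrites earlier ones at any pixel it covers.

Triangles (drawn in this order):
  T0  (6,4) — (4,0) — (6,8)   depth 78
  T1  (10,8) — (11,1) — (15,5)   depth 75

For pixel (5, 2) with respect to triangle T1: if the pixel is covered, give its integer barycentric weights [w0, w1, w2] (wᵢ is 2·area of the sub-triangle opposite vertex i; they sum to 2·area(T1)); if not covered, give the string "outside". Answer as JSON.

T0:
  2·area = 8  (B↔C swapped to make it positive)
  edge (6, 4)→(6, 8): d=(0,4) inclusive
  edge (6, 8)→(4, 0): d=(-2,-8) inclusive
  edge (4, 0)→(6, 4): d=(2,4) inclusive
    (2,1)@(5, 3): e=[4,2,2] → X
    (3,1)@(7, 3): e=[-4,18,-6] → .
    (2,2)@(5, 5): e=[4,-2,6] → .
  covered (1 px):
    . . . . . . . . . . .
    . . X . . . . . . . .
    . . . . . . . . . . .
    . . . . . . . . . . .
T1:
  2·area = 32
  edge (10, 8)→(11, 1): d=(1,-7) inclusive
  edge (11, 1)→(15, 5): d=(4,4) inclusive
  edge (15, 5)→(10, 8): d=(-5,3) inclusive
    (5,0)@(11, 1): e=[0,0,32] → X  [on edge]
    (6,0)@(13, 1): e=[14,-8,26] → .
    (5,1)@(11, 3): e=[2,8,22] → X
    (6,1)@(13, 3): e=[16,0,16] → X  [on edge]
    (7,1)@(15, 3): e=[30,-8,10] → .
    (5,2)@(11, 5): e=[4,16,12] → X
    (7,2)@(15, 5): e=[32,0,0] → X  [on edge]
    (8,2)@(17, 5): e=[46,-8,-6] → .
    (5,3)@(11, 7): e=[6,24,2] → X
    (6,3)@(13, 7): e=[20,16,-4] → .
    (7,3)@(15, 7): e=[34,8,-10] → .
    (8,3)@(17, 7): e=[48,0,-16] → .  [on edge]
  covered (7 px):
    . . . . . X . . . . .
    . . . . . X X . . . .
    . . . . . X X X . . .
    . . . . . X . . . . .

Answer: [16,12,4]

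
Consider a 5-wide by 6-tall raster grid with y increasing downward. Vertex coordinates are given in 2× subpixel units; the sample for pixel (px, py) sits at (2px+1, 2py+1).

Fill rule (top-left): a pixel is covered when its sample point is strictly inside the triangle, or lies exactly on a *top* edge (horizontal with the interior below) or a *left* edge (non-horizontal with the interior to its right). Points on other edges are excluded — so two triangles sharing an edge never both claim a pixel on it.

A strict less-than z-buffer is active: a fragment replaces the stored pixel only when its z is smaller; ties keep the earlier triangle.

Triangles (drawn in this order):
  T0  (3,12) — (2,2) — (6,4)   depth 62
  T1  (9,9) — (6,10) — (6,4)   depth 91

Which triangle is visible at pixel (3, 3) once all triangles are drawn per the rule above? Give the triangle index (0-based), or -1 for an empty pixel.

T0:
  2·area = 38
  edge (3, 12)→(2, 2): d=(-1,-10) top-left  bias=+0
  edge (2, 2)→(6, 4): d=(4,2) right/bottom  bias=-1
  edge (6, 4)→(3, 12): d=(-3,8) right/bottom  bias=-1
    (1,1)@(3, 3): e=[9,2,27] → X
    (2,1)@(5, 3): e=[29,-2,11] → .
    (1,2)@(3, 5): e=[7,10,21] → X
    (2,2)@(5, 5): e=[27,6,5] → X
    (3,2)@(7, 5): e=[47,2,-11] → .
    (1,3)@(3, 7): e=[5,18,15] → X
    (2,3)@(5, 7): e=[25,14,-1] → .
    (1,4)@(3, 9): e=[3,26,9] → X
    (2,4)@(5, 9): e=[23,22,-7] → .
    (1,5)@(3, 11): e=[1,34,3] → X
    (2,5)@(5, 11): e=[21,30,-13] → .
  covered (6 px):
    . . . . .
    . X . . .
    . X X . .
    . X . . .
    . X . . .
    . X . . .
T1:
  2·area = 18
  edge (9, 9)→(6, 10): d=(-3,1) right/bottom  bias=-1
  edge (6, 10)→(6, 4): d=(0,-6) top-left  bias=+0
  edge (6, 4)→(9, 9): d=(3,5) right/bottom  bias=-1
    (3,3)@(7, 7): e=[8,6,4] → X
    (4,3)@(9, 7): e=[6,18,-6] → .
    (3,4)@(7, 9): e=[2,6,10] → X
    (4,4)@(9, 9): e=[0,18,0] → .  [on edge]
    (1,5)@(3, 11): e=[0,-18,36] → .  [on edge]
    (3,5)@(7, 11): e=[-4,6,16] → .
  covered (2 px):
    . . . . .
    . . . . .
    . . . . .
    . . . X .
    . . . X .
    . . . . .

Z-buffer (winner per pixel, '.' = empty):
  . . . . .
  . 0 . . .
  . 0 0 . .
  . 0 . 1 .
  . 0 . 1 .
  . 0 . . .

Answer: 1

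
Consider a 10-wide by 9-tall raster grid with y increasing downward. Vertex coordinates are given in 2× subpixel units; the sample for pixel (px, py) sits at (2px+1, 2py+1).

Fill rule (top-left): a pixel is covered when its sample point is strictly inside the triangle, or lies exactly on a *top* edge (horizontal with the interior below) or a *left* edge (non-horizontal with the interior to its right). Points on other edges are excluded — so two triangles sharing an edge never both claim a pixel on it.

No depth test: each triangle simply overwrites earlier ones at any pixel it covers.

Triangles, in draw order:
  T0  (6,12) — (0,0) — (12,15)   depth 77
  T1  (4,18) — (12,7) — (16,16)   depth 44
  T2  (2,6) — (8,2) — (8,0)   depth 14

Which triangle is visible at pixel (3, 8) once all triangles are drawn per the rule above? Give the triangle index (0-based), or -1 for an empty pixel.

T0:
  2·area = 54
  edge (6, 12)→(0, 0): d=(-6,-12) top-left  bias=+0
  edge (0, 0)→(12, 15): d=(12,15) right/bottom  bias=-1
  edge (12, 15)→(6, 12): d=(-6,-3) top-left  bias=+0
    (1,2)@(3, 5): e=[6,15,33] → #
    (2,2)@(5, 5): e=[30,-15,39] → ·
    (1,3)@(3, 7): e=[-6,39,21] → ·
    (2,3)@(5, 7): e=[18,9,27] → #
    (3,3)@(7, 7): e=[42,-21,33] → ·
    (2,4)@(5, 9): e=[6,33,15] → #
    (3,4)@(7, 9): e=[30,3,21] → #
    (4,4)@(9, 9): e=[54,-27,27] → ·
    (2,5)@(5, 11): e=[-6,57,3] → ·
    (3,5)@(7, 11): e=[18,27,9] → #
    (4,5)@(9, 11): e=[42,-3,15] → ·
    (3,6)@(7, 13): e=[6,51,-3] → ·
  covered (6 px):
    · · · · · · · · · ·
    · · · · · · · · · ·
    · # · · · · · · · ·
    · · # · · · · · · ·
    · · # # · · · · · ·
    · · · # · · · · · ·
    · · · · # · · · · ·
    · · · · · · · · · ·
    · · · · · · · · · ·
T1:
  2·area = 116
  edge (4, 18)→(12, 7): d=(8,-11) top-left  bias=+0
  edge (12, 7)→(16, 16): d=(4,9) right/bottom  bias=-1
  edge (16, 16)→(4, 18): d=(-12,2) right/bottom  bias=-1
    (5,4)@(11, 9): e=[5,17,94] → #
    (6,4)@(13, 9): e=[27,-1,90] → ·
    (5,5)@(11, 11): e=[21,25,70] → #
    (6,5)@(13, 11): e=[43,7,66] → #
    (7,5)@(15, 11): e=[65,-11,62] → ·
    (4,6)@(9, 13): e=[15,51,50] → #
    (7,6)@(15, 13): e=[81,-3,38] → ·
    (3,7)@(7, 15): e=[9,77,30] → #
    (7,7)@(15, 15): e=[97,5,14] → #
    (8,7)@(17, 15): e=[119,-13,10] → ·
    (2,8)@(5, 17): e=[3,103,10] → #
    (5,8)@(11, 17): e=[69,49,-2] → ·
  covered (14 px):
    · · · · · · · · · ·
    · · · · · · · · · ·
    · · · · · · · · · ·
    · · · · · · · · · ·
    · · · · · # · · · ·
    · · · · · # # · · ·
    · · · · # # # · · ·
    · · · # # # # # · ·
    · · # # # · · · · ·
T2:
  2·area = 12  (B↔C swapped to make it positive)
  edge (2, 6)→(8, 0): d=(6,-6) top-left  bias=+0
  edge (8, 0)→(8, 2): d=(0,2) right/bottom  bias=-1
  edge (8, 2)→(2, 6): d=(-6,4) right/bottom  bias=-1
    (3,0)@(7, 1): e=[0,2,10] → #  [on edge]
    (4,0)@(9, 1): e=[12,-2,2] → ·
    (2,1)@(5, 3): e=[0,6,6] → #  [on edge]
    (3,1)@(7, 3): e=[12,2,-2] → ·
    (1,2)@(3, 5): e=[0,10,2] → #  [on edge]
    (2,2)@(5, 5): e=[12,6,-6] → ·
    (0,3)@(1, 7): e=[0,14,-2] → ·  [on edge]
    (1,3)@(3, 7): e=[12,10,-10] → ·
  covered (3 px):
    · · · # · · · · · ·
    · · # · · · · · · ·
    · # · · · · · · · ·
    · · · · · · · · · ·
    · · · · · · · · · ·
    · · · · · · · · · ·
    · · · · · · · · · ·
    · · · · · · · · · ·
    · · · · · · · · · ·

Z-buffer (winner per pixel, '.' = empty):
  . . . 2 . . . . . .
  . . 2 . . . . . . .
  . 2 . . . . . . . .
  . . 0 . . . . . . .
  . . 0 0 . 1 . . . .
  . . . 0 . 1 1 . . .
  . . . . 1 1 1 . . .
  . . . 1 1 1 1 1 . .
  . . 1 1 1 . . . . .

Result: 1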